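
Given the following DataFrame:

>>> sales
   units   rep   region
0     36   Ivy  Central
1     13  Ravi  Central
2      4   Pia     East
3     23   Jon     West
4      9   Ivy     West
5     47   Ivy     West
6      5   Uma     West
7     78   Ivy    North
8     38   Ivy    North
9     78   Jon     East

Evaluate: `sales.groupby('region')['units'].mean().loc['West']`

group by region, mean of units:
region
Central    24.5
East       41.0
North      58.0
West       21.0
Name: units, dtype: float64
Then the value at index 'West': 21.0

21.0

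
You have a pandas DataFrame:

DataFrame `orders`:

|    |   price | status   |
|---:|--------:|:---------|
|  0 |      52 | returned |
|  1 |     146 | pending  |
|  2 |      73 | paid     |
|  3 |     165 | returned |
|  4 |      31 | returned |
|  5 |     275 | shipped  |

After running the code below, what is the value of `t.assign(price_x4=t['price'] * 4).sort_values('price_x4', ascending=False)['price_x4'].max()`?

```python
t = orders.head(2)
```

take first 2 rows:
   price    status
0     52  returned
1    146   pending
add column price_x4 = t['price'] * 4:
   price    status  price_x4
0     52  returned       208
1    146   pending       584
sort by price_x4 descending:
   price    status  price_x4
1    146   pending       584
0     52  returned       208

584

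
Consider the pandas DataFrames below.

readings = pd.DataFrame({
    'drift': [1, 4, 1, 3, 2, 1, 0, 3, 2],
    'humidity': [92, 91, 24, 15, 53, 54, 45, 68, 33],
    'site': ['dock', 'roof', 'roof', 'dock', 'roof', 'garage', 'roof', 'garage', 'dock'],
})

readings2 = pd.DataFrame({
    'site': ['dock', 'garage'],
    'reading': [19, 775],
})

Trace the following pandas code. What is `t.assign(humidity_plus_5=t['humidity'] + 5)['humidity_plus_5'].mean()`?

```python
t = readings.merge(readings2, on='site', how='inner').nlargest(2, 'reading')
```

66.0

merge on 'site' (how='inner') → 5 rows:
   drift  humidity    site  reading
0      1        92    dock       19
1      3        15    dock       19
2      1        54  garage      775
3      3        68  garage      775
4      2        33    dock       19
take 2 rows with largest reading:
   drift  humidity    site  reading
2      1        54  garage      775
3      3        68  garage      775
add column humidity_plus_5 = t['humidity'] + 5:
   drift  humidity    site  reading  humidity_plus_5
2      1        54  garage      775               59
3      3        68  garage      775               73
Finally, mean of column 'humidity_plus_5' = 66.0.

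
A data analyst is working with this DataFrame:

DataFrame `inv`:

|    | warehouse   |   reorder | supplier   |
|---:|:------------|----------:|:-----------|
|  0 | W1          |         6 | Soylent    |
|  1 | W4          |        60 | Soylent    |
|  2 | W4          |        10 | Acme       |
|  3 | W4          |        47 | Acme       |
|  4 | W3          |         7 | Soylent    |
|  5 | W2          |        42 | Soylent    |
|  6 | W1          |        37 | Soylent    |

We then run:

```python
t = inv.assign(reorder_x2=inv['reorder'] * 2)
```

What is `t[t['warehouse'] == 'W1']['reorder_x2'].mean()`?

add column reorder_x2 = inv['reorder'] * 2:
  warehouse  reorder supplier  reorder_x2
0        W1        6  Soylent          12
1        W4       60  Soylent         120
2        W4       10     Acme          20
3        W4       47     Acme          94
4        W3        7  Soylent          14
5        W2       42  Soylent          84
6        W1       37  Soylent          74
filter rows where warehouse == 'W1':
  warehouse  reorder supplier  reorder_x2
0        W1        6  Soylent          12
6        W1       37  Soylent          74

43.0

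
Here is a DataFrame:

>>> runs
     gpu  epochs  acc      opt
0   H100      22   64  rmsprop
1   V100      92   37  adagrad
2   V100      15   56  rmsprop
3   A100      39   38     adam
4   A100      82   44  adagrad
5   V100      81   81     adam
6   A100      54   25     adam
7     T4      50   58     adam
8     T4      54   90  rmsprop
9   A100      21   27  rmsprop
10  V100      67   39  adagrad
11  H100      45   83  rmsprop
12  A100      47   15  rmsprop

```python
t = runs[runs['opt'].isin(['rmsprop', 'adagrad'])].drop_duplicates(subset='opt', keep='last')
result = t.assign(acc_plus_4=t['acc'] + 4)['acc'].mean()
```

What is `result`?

filter rows where opt in ['rmsprop', 'adagrad']:
     gpu  epochs  acc      opt
0   H100      22   64  rmsprop
1   V100      92   37  adagrad
2   V100      15   56  rmsprop
4   A100      82   44  adagrad
8     T4      54   90  rmsprop
9   A100      21   27  rmsprop
10  V100      67   39  adagrad
11  H100      45   83  rmsprop
12  A100      47   15  rmsprop
drop duplicate opt (keep=last):
     gpu  epochs  acc      opt
10  V100      67   39  adagrad
12  A100      47   15  rmsprop
add column acc_plus_4 = t['acc'] + 4:
     gpu  epochs  acc      opt  acc_plus_4
10  V100      67   39  adagrad          43
12  A100      47   15  rmsprop          19
Hence 27.0.

27.0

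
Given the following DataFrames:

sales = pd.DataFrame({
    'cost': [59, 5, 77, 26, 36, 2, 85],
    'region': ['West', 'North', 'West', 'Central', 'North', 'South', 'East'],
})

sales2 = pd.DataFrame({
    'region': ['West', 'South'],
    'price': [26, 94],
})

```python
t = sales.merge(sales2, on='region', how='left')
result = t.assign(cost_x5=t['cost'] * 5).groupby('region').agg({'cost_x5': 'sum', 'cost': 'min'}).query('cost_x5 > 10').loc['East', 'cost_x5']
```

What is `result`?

merge on 'region' (how='left') → 7 rows:
   cost   region  price
0    59     West   26.0
1     5    North    NaN
2    77     West   26.0
3    26  Central    NaN
4    36    North    NaN
5     2    South   94.0
6    85     East    NaN
add column cost_x5 = t['cost'] * 5:
   cost   region  price  cost_x5
0    59     West   26.0      295
1     5    North    NaN       25
2    77     West   26.0      385
3    26  Central    NaN      130
4    36    North    NaN      180
5     2    South   94.0       10
6    85     East    NaN      425
group by region: sum(cost_x5), min(cost):
         cost_x5  cost
region                
Central      130    26
East         425    85
North        205     5
South         10     2
West         680    59
filter rows where cost_x5 > 10:
         cost_x5  cost
region                
Central      130    26
East         425    85
North        205     5
West         680    59
Reading off the value at row 'East', column 'cost_x5', we get 425.

425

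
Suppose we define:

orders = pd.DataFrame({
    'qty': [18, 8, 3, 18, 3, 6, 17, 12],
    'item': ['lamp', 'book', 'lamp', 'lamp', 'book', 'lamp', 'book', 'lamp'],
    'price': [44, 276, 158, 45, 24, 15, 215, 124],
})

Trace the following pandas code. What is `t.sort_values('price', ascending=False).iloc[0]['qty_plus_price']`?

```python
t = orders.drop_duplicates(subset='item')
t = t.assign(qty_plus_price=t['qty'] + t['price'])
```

284

drop duplicate item (keep=first):
   qty  item  price
0   18  lamp     44
1    8  book    276
add column qty_plus_price = t['qty'] + t['price']:
   qty  item  price  qty_plus_price
0   18  lamp     44              62
1    8  book    276             284
sort by price descending:
   qty  item  price  qty_plus_price
1    8  book    276             284
0   18  lamp     44              62
Taking the value at position 0, column 'qty_plus_price' gives 284.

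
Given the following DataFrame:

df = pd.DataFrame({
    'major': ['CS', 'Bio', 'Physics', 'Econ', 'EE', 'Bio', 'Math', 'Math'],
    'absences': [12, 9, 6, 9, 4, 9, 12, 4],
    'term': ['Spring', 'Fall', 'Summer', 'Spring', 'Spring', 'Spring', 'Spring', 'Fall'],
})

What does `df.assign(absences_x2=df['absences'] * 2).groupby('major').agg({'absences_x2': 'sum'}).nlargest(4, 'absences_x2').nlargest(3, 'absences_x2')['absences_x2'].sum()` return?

add column absences_x2 = df['absences'] * 2:
     major  absences    term  absences_x2
0       CS        12  Spring           24
1      Bio         9    Fall           18
2  Physics         6  Summer           12
3     Econ         9  Spring           18
4       EE         4  Spring            8
5      Bio         9  Spring           18
6     Math        12  Spring           24
7     Math         4    Fall            8
group by major, sum of absences_x2:
         absences_x2
major               
Bio               36
CS                24
EE                 8
Econ              18
Math              32
Physics           12
take 4 rows with largest absences_x2:
       absences_x2
major             
Bio             36
Math            32
CS              24
Econ            18
take 3 rows with largest absences_x2:
       absences_x2
major             
Bio             36
Math            32
CS              24
So sum() = 92.

92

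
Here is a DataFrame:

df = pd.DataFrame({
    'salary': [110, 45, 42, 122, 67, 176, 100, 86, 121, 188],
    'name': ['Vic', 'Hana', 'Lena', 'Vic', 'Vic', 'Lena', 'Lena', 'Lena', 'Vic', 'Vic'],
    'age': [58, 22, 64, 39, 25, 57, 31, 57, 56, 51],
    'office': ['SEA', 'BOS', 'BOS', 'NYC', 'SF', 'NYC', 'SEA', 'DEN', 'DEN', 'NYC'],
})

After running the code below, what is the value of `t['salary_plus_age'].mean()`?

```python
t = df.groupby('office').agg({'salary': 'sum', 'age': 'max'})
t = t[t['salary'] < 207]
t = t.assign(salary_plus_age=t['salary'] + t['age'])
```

group by office: sum(salary), max(age):
        salary  age
office             
BOS         87   64
DEN        207   57
NYC        486   57
SEA        210   58
SF          67   25
filter rows where salary < 207:
        salary  age
office             
BOS         87   64
SF          67   25
add column salary_plus_age = t['salary'] + t['age']:
        salary  age  salary_plus_age
office                              
BOS         87   64              151
SF          67   25               92
mean of column 'salary_plus_age' → 121.5

121.5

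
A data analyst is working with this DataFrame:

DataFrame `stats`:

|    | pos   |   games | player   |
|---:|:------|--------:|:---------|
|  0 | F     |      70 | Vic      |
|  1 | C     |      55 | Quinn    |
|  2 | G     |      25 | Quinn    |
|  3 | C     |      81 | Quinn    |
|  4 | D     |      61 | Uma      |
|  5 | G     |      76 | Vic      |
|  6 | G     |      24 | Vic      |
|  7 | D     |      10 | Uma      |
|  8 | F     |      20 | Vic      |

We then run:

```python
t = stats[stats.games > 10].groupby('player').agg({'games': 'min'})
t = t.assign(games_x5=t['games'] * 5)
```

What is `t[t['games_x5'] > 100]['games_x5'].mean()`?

215.0

filter rows where games > 10:
  pos  games player
0   F     70    Vic
1   C     55  Quinn
2   G     25  Quinn
3   C     81  Quinn
4   D     61    Uma
5   G     76    Vic
6   G     24    Vic
8   F     20    Vic
group by player, min of games:
        games
player       
Quinn      25
Uma        61
Vic        20
add column games_x5 = t['games'] * 5:
        games  games_x5
player                 
Quinn      25       125
Uma        61       305
Vic        20       100
filter rows where games_x5 > 100:
        games  games_x5
player                 
Quinn      25       125
Uma        61       305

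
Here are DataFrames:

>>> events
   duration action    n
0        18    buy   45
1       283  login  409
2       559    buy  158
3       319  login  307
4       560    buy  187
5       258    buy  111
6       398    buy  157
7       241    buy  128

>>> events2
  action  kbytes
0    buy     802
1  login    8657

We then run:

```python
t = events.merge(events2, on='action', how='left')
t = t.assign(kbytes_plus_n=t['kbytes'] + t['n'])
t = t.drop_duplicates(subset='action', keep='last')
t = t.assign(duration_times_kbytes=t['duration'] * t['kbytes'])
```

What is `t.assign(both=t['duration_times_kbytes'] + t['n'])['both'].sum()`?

2955300

merge on 'action' (how='left') → 8 rows:
   duration action    n  kbytes
0        18    buy   45     802
1       283  login  409    8657
2       559    buy  158     802
3       319  login  307    8657
4       560    buy  187     802
5       258    buy  111     802
6       398    buy  157     802
7       241    buy  128     802
add column kbytes_plus_n = t['kbytes'] + t['n']:
   duration action    n  kbytes  kbytes_plus_n
0        18    buy   45     802            847
1       283  login  409    8657           9066
2       559    buy  158     802            960
3       319  login  307    8657           8964
4       560    buy  187     802            989
5       258    buy  111     802            913
6       398    buy  157     802            959
7       241    buy  128     802            930
drop duplicate action (keep=last):
   duration action    n  kbytes  kbytes_plus_n
3       319  login  307    8657           8964
7       241    buy  128     802            930
add column duration_times_kbytes = t['duration'] * t['kbytes']:
   duration action    n  kbytes  kbytes_plus_n  duration_times_kbytes
3       319  login  307    8657           8964                2761583
7       241    buy  128     802            930                 193282
add column both = t['duration_times_kbytes'] + t['n']:
   duration action    n  kbytes  kbytes_plus_n  duration_times_kbytes     both
3       319  login  307    8657           8964                2761583  2761890
7       241    buy  128     802            930                 193282   193410
Hence 2955300.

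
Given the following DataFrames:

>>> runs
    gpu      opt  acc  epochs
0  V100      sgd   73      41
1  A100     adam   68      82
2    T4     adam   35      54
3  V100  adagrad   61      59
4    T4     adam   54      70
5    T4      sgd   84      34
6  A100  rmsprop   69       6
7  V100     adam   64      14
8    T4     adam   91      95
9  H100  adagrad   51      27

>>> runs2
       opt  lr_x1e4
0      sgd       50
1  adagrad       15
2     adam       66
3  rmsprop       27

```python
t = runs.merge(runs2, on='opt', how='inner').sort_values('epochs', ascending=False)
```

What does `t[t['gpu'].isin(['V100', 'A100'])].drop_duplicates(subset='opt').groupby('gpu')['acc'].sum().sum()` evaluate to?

271

merge on 'opt' (how='inner') → 10 rows:
    gpu      opt  acc  epochs  lr_x1e4
0  V100      sgd   73      41       50
1  A100     adam   68      82       66
2    T4     adam   35      54       66
3  V100  adagrad   61      59       15
4    T4     adam   54      70       66
5    T4      sgd   84      34       50
6  A100  rmsprop   69       6       27
7  V100     adam   64      14       66
8    T4     adam   91      95       66
9  H100  adagrad   51      27       15
sort by epochs descending:
    gpu      opt  acc  epochs  lr_x1e4
8    T4     adam   91      95       66
1  A100     adam   68      82       66
4    T4     adam   54      70       66
3  V100  adagrad   61      59       15
2    T4     adam   35      54       66
0  V100      sgd   73      41       50
5    T4      sgd   84      34       50
9  H100  adagrad   51      27       15
7  V100     adam   64      14       66
6  A100  rmsprop   69       6       27
filter rows where gpu in ['V100', 'A100']:
    gpu      opt  acc  epochs  lr_x1e4
1  A100     adam   68      82       66
3  V100  adagrad   61      59       15
0  V100      sgd   73      41       50
7  V100     adam   64      14       66
6  A100  rmsprop   69       6       27
drop duplicate opt (keep=first):
    gpu      opt  acc  epochs  lr_x1e4
1  A100     adam   68      82       66
3  V100  adagrad   61      59       15
0  V100      sgd   73      41       50
6  A100  rmsprop   69       6       27
group by gpu, sum of acc:
gpu
A100    137
V100    134
Name: acc, dtype: int64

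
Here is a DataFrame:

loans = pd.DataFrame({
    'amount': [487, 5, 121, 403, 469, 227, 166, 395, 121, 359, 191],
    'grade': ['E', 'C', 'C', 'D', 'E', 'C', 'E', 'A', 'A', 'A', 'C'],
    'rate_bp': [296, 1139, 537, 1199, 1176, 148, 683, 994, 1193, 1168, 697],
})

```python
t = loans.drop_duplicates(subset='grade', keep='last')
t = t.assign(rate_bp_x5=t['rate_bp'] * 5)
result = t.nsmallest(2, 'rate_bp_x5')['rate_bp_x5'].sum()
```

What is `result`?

6900

drop duplicate grade (keep=last):
    amount grade  rate_bp
3      403     D     1199
6      166     E      683
9      359     A     1168
10     191     C      697
add column rate_bp_x5 = t['rate_bp'] * 5:
    amount grade  rate_bp  rate_bp_x5
3      403     D     1199        5995
6      166     E      683        3415
9      359     A     1168        5840
10     191     C      697        3485
take 2 rows with smallest rate_bp_x5:
    amount grade  rate_bp  rate_bp_x5
6      166     E      683        3415
10     191     C      697        3485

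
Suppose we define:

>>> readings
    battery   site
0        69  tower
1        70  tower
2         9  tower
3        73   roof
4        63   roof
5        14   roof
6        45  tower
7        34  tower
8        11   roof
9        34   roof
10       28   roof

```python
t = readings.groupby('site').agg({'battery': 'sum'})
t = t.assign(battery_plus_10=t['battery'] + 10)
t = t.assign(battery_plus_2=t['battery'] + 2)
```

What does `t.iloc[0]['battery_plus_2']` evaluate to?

group by site, sum of battery:
       battery
site          
roof       223
tower      227
add column battery_plus_10 = t['battery'] + 10:
       battery  battery_plus_10
site                           
roof       223              233
tower      227              237
add column battery_plus_2 = t['battery'] + 2:
       battery  battery_plus_10  battery_plus_2
site                                           
roof       223              233             225
tower      227              237             229
Hence 225.

225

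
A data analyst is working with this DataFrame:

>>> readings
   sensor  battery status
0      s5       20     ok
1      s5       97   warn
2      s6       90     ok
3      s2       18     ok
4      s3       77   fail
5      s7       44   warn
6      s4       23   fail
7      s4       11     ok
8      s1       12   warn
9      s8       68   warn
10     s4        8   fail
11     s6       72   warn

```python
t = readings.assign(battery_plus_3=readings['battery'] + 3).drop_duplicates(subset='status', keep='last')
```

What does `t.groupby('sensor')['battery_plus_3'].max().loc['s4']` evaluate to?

add column battery_plus_3 = readings['battery'] + 3:
   sensor  battery status  battery_plus_3
0      s5       20     ok              23
1      s5       97   warn             100
2      s6       90     ok              93
3      s2       18     ok              21
4      s3       77   fail              80
5      s7       44   warn              47
6      s4       23   fail              26
7      s4       11     ok              14
8      s1       12   warn              15
9      s8       68   warn              71
10     s4        8   fail              11
11     s6       72   warn              75
drop duplicate status (keep=last):
   sensor  battery status  battery_plus_3
7      s4       11     ok              14
10     s4        8   fail              11
11     s6       72   warn              75
group by sensor, max of battery_plus_3:
sensor
s4    14
s6    75
Name: battery_plus_3, dtype: int64

14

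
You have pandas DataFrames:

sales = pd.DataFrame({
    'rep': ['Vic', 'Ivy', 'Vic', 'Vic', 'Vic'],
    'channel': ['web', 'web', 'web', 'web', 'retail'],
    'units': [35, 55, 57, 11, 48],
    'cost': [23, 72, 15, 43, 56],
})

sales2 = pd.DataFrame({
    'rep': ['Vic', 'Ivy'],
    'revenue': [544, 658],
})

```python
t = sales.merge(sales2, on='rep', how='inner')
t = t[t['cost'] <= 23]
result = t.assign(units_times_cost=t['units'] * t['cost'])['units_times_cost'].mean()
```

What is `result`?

merge on 'rep' (how='inner') → 5 rows:
   rep channel  units  cost  revenue
0  Vic     web     35    23      544
1  Ivy     web     55    72      658
2  Vic     web     57    15      544
3  Vic     web     11    43      544
4  Vic  retail     48    56      544
filter rows where cost <= 23:
   rep channel  units  cost  revenue
0  Vic     web     35    23      544
2  Vic     web     57    15      544
add column units_times_cost = t['units'] * t['cost']:
   rep channel  units  cost  revenue  units_times_cost
0  Vic     web     35    23      544               805
2  Vic     web     57    15      544               855
The mean of column 'units_times_cost' is 830.0.

830.0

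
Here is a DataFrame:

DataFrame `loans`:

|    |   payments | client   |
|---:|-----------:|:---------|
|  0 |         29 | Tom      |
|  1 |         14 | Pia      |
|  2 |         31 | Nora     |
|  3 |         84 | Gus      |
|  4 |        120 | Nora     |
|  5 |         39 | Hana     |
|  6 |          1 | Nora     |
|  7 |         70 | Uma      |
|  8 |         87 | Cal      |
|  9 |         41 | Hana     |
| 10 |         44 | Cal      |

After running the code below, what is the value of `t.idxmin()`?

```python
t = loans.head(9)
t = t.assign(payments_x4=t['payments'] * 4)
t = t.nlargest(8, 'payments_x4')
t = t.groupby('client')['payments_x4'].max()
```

take first 9 rows:
   payments client
0        29    Tom
1        14    Pia
2        31   Nora
3        84    Gus
4       120   Nora
5        39   Hana
6         1   Nora
7        70    Uma
8        87    Cal
add column payments_x4 = t['payments'] * 4:
   payments client  payments_x4
0        29    Tom          116
1        14    Pia           56
2        31   Nora          124
3        84    Gus          336
4       120   Nora          480
5        39   Hana          156
6         1   Nora            4
7        70    Uma          280
8        87    Cal          348
take 8 rows with largest payments_x4:
   payments client  payments_x4
4       120   Nora          480
8        87    Cal          348
3        84    Gus          336
7        70    Uma          280
5        39   Hana          156
2        31   Nora          124
0        29    Tom          116
1        14    Pia           56
group by client, max of payments_x4:
client
Cal     348
Gus     336
Hana    156
Nora    480
Pia      56
Tom     116
Uma     280
Name: payments_x4, dtype: int64
Then the label with the smallest value: Pia

Pia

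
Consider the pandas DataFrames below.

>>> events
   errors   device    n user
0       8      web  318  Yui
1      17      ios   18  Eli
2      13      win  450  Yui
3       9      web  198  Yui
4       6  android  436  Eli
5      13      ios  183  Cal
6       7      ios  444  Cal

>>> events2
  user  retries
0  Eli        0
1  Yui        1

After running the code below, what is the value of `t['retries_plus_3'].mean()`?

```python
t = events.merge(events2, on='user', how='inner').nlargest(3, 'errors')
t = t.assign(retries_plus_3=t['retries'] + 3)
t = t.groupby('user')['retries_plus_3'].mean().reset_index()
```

merge on 'user' (how='inner') → 5 rows:
   errors   device    n user  retries
0       8      web  318  Yui        1
1      17      ios   18  Eli        0
2      13      win  450  Yui        1
3       9      web  198  Yui        1
4       6  android  436  Eli        0
take 3 rows with largest errors:
   errors device    n user  retries
1      17    ios   18  Eli        0
2      13    win  450  Yui        1
3       9    web  198  Yui        1
add column retries_plus_3 = t['retries'] + 3:
   errors device    n user  retries  retries_plus_3
1      17    ios   18  Eli        0               3
2      13    win  450  Yui        1               4
3       9    web  198  Yui        1               4
group by user, mean of retries_plus_3:
user
Eli    3.0
Yui    4.0
Name: retries_plus_3, dtype: float64
reset_index():
  user  retries_plus_3
0  Eli             3.0
1  Yui             4.0
mean of column 'retries_plus_3' → 3.5

3.5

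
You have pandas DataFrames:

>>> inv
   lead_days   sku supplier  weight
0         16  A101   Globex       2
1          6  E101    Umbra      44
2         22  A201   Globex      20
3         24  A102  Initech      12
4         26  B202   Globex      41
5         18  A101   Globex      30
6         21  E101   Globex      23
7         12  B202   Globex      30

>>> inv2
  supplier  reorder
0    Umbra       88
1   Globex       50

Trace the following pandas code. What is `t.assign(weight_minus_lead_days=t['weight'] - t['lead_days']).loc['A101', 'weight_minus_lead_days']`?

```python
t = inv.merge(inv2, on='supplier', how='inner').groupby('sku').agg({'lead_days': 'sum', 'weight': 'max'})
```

-4

merge on 'supplier' (how='inner') → 7 rows:
   lead_days   sku supplier  weight  reorder
0         16  A101   Globex       2       50
1          6  E101    Umbra      44       88
2         22  A201   Globex      20       50
3         26  B202   Globex      41       50
4         18  A101   Globex      30       50
5         21  E101   Globex      23       50
6         12  B202   Globex      30       50
group by sku: sum(lead_days), max(weight):
      lead_days  weight
sku                    
A101         34      30
A201         22      20
B202         38      41
E101         27      44
add column weight_minus_lead_days = t['weight'] - t['lead_days']:
      lead_days  weight  weight_minus_lead_days
sku                                            
A101         34      30                      -4
A201         22      20                      -2
B202         38      41                       3
E101         27      44                      17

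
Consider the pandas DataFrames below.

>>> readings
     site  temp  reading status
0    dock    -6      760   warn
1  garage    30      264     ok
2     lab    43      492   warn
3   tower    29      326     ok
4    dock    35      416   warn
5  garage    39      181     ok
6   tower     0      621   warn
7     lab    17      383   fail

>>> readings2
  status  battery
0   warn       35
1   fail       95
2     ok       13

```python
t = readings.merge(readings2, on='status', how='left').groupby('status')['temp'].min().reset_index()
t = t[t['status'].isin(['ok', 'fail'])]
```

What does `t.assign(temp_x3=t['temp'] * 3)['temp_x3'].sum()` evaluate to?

merge on 'status' (how='left') → 8 rows:
     site  temp  reading status  battery
0    dock    -6      760   warn       35
1  garage    30      264     ok       13
2     lab    43      492   warn       35
3   tower    29      326     ok       13
4    dock    35      416   warn       35
5  garage    39      181     ok       13
6   tower     0      621   warn       35
7     lab    17      383   fail       95
group by status, min of temp:
status
fail    17
ok      29
warn    -6
Name: temp, dtype: int64
reset_index():
  status  temp
0   fail    17
1     ok    29
2   warn    -6
filter rows where status in ['ok', 'fail']:
  status  temp
0   fail    17
1     ok    29
add column temp_x3 = t['temp'] * 3:
  status  temp  temp_x3
0   fail    17       51
1     ok    29       87

138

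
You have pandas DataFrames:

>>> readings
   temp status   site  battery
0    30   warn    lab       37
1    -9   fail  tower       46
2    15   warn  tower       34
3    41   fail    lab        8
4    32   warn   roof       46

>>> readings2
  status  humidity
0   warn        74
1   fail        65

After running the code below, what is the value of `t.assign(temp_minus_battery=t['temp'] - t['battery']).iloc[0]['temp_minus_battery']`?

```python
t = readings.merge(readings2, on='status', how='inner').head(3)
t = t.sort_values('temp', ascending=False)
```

merge on 'status' (how='inner') → 5 rows:
   temp status   site  battery  humidity
0    30   warn    lab       37        74
1    -9   fail  tower       46        65
2    15   warn  tower       34        74
3    41   fail    lab        8        65
4    32   warn   roof       46        74
take first 3 rows:
   temp status   site  battery  humidity
0    30   warn    lab       37        74
1    -9   fail  tower       46        65
2    15   warn  tower       34        74
sort by temp descending:
   temp status   site  battery  humidity
0    30   warn    lab       37        74
2    15   warn  tower       34        74
1    -9   fail  tower       46        65
add column temp_minus_battery = t['temp'] - t['battery']:
   temp status   site  battery  humidity  temp_minus_battery
0    30   warn    lab       37        74                  -7
2    15   warn  tower       34        74                 -19
1    -9   fail  tower       46        65                 -55
Hence -7.

-7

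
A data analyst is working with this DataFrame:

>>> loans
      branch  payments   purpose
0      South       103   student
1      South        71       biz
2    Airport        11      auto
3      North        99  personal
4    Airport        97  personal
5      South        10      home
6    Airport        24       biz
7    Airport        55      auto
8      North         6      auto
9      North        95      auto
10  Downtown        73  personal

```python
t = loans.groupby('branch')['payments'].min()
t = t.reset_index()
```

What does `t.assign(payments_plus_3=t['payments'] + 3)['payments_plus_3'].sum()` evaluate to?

112

group by branch, min of payments:
branch
Airport     11
Downtown    73
North        6
South       10
Name: payments, dtype: int64
reset_index():
     branch  payments
0   Airport        11
1  Downtown        73
2     North         6
3     South        10
add column payments_plus_3 = t['payments'] + 3:
     branch  payments  payments_plus_3
0   Airport        11               14
1  Downtown        73               76
2     North         6                9
3     South        10               13
Then the sum of column 'payments_plus_3': 112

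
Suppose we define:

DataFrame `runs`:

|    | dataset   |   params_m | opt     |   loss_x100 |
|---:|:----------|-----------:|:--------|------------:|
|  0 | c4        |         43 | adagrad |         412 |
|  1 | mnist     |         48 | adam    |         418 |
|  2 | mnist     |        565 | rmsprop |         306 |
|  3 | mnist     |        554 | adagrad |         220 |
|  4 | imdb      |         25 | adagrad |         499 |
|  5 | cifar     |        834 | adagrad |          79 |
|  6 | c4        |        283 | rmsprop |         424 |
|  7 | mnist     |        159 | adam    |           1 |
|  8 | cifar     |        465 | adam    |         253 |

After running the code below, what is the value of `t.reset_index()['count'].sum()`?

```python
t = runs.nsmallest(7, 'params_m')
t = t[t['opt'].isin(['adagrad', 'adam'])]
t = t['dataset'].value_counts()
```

take 7 rows with smallest params_m:
  dataset  params_m      opt  loss_x100
4    imdb        25  adagrad        499
0      c4        43  adagrad        412
1   mnist        48     adam        418
7   mnist       159     adam          1
6      c4       283  rmsprop        424
8   cifar       465     adam        253
3   mnist       554  adagrad        220
filter rows where opt in ['adagrad', 'adam']:
  dataset  params_m      opt  loss_x100
4    imdb        25  adagrad        499
0      c4        43  adagrad        412
1   mnist        48     adam        418
7   mnist       159     adam          1
8   cifar       465     adam        253
3   mnist       554  adagrad        220
value_counts of dataset:
dataset
mnist    3
imdb     1
c4       1
cifar    1
Name: count, dtype: int64
reset_index():
  dataset  count
0   mnist      3
1    imdb      1
2      c4      1
3   cifar      1

6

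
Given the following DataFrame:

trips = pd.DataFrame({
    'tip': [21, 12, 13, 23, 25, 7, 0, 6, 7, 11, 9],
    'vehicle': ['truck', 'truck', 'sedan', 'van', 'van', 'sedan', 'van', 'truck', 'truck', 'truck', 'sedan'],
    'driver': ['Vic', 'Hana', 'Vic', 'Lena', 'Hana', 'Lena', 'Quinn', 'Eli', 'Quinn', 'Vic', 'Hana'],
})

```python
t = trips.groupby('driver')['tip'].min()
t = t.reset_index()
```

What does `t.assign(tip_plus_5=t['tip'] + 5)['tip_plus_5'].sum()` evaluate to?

58

group by driver, min of tip:
driver
Eli       6
Hana      9
Lena      7
Quinn     0
Vic      11
Name: tip, dtype: int64
reset_index():
  driver  tip
0    Eli    6
1   Hana    9
2   Lena    7
3  Quinn    0
4    Vic   11
add column tip_plus_5 = t['tip'] + 5:
  driver  tip  tip_plus_5
0    Eli    6          11
1   Hana    9          14
2   Lena    7          12
3  Quinn    0           5
4    Vic   11          16
Reading off the sum of column 'tip_plus_5', we get 58.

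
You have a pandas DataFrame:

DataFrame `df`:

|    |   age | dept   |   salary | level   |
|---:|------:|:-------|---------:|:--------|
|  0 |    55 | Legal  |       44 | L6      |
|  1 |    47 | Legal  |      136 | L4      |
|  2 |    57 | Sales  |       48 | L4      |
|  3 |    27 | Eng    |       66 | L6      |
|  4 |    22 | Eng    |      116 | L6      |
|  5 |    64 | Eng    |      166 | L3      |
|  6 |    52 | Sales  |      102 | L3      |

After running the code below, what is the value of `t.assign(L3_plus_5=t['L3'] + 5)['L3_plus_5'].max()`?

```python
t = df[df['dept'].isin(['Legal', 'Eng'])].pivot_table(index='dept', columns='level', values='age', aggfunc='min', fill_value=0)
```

filter rows where dept in ['Legal', 'Eng']:
   age   dept  salary level
0   55  Legal      44    L6
1   47  Legal     136    L4
3   27    Eng      66    L6
4   22    Eng     116    L6
5   64    Eng     166    L3
pivot: rows=dept, cols=level, min(age):
level  L3  L4  L6
dept             
Eng    64   0  22
Legal   0  47  55
add column L3_plus_5 = t['L3'] + 5:
level  L3  L4  L6  L3_plus_5
dept                        
Eng    64   0  22         69
Legal   0  47  55          5

69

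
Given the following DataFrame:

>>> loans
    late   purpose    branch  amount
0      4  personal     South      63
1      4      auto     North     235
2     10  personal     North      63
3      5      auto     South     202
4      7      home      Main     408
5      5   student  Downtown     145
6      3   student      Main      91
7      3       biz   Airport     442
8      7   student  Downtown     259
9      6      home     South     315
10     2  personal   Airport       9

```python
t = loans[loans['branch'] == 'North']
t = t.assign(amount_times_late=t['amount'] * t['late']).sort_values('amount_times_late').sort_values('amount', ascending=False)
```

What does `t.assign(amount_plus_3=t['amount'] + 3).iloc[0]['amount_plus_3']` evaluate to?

238

filter rows where branch == 'North':
   late   purpose branch  amount
1     4      auto  North     235
2    10  personal  North      63
add column amount_times_late = t['amount'] * t['late']:
   late   purpose branch  amount  amount_times_late
1     4      auto  North     235                940
2    10  personal  North      63                630
sort by amount_times_late:
   late   purpose branch  amount  amount_times_late
2    10  personal  North      63                630
1     4      auto  North     235                940
sort by amount descending:
   late   purpose branch  amount  amount_times_late
1     4      auto  North     235                940
2    10  personal  North      63                630
add column amount_plus_3 = t['amount'] + 3:
   late   purpose branch  amount  amount_times_late  amount_plus_3
1     4      auto  North     235                940            238
2    10  personal  North      63                630             66
Taking the value at position 0, column 'amount_plus_3' gives 238.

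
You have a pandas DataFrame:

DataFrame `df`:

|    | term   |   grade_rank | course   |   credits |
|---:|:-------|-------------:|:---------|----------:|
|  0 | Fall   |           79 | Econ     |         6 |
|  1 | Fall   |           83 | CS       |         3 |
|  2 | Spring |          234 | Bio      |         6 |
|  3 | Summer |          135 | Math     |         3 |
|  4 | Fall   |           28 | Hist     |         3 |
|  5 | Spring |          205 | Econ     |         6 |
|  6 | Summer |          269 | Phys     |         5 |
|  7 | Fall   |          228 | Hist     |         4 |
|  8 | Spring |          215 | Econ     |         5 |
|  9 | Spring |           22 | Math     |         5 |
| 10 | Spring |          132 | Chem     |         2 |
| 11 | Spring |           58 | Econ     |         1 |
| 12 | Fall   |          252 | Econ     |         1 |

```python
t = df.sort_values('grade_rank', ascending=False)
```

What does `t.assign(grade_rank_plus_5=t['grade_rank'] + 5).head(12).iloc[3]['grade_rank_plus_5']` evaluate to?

233

sort by grade_rank descending:
      term  grade_rank course  credits
6   Summer         269   Phys        5
12    Fall         252   Econ        1
2   Spring         234    Bio        6
7     Fall         228   Hist        4
8   Spring         215   Econ        5
5   Spring         205   Econ        6
3   Summer         135   Math        3
10  Spring         132   Chem        2
1     Fall          83     CS        3
0     Fall          79   Econ        6
11  Spring          58   Econ        1
4     Fall          28   Hist        3
9   Spring          22   Math        5
add column grade_rank_plus_5 = t['grade_rank'] + 5:
      term  grade_rank course  credits  grade_rank_plus_5
6   Summer         269   Phys        5                274
12    Fall         252   Econ        1                257
2   Spring         234    Bio        6                239
7     Fall         228   Hist        4                233
8   Spring         215   Econ        5                220
5   Spring         205   Econ        6                210
3   Summer         135   Math        3                140
10  Spring         132   Chem        2                137
1     Fall          83     CS        3                 88
0     Fall          79   Econ        6                 84
11  Spring          58   Econ        1                 63
4     Fall          28   Hist        3                 33
9   Spring          22   Math        5                 27
take first 12 rows:
      term  grade_rank course  credits  grade_rank_plus_5
6   Summer         269   Phys        5                274
12    Fall         252   Econ        1                257
2   Spring         234    Bio        6                239
7     Fall         228   Hist        4                233
8   Spring         215   Econ        5                220
5   Spring         205   Econ        6                210
3   Summer         135   Math        3                140
10  Spring         132   Chem        2                137
1     Fall          83     CS        3                 88
0     Fall          79   Econ        6                 84
11  Spring          58   Econ        1                 63
4     Fall          28   Hist        3                 33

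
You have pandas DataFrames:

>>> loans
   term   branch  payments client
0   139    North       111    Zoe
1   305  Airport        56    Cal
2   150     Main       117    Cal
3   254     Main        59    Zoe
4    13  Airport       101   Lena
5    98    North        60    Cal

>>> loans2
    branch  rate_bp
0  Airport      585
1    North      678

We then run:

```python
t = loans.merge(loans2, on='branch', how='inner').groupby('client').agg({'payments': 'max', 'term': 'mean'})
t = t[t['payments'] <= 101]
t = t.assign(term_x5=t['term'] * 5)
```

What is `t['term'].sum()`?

merge on 'branch' (how='inner') → 4 rows:
   term   branch  payments client  rate_bp
0   139    North       111    Zoe      678
1   305  Airport        56    Cal      585
2    13  Airport       101   Lena      585
3    98    North        60    Cal      678
group by client: max(payments), mean(term):
        payments   term
client                 
Cal           60  201.5
Lena         101   13.0
Zoe          111  139.0
filter rows where payments <= 101:
        payments   term
client                 
Cal           60  201.5
Lena         101   13.0
add column term_x5 = t['term'] * 5:
        payments   term  term_x5
client                          
Cal           60  201.5   1007.5
Lena         101   13.0     65.0

214.5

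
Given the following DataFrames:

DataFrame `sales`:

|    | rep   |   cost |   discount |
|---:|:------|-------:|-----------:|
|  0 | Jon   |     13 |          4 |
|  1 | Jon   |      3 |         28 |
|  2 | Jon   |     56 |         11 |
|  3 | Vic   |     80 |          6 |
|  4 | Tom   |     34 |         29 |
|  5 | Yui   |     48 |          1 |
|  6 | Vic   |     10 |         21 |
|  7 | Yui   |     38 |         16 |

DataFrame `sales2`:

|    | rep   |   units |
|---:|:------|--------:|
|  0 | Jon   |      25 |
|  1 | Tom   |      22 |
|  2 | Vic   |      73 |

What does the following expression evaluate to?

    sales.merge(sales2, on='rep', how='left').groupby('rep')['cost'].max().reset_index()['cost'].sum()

218

merge on 'rep' (how='left') → 8 rows:
   rep  cost  discount  units
0  Jon    13         4   25.0
1  Jon     3        28   25.0
2  Jon    56        11   25.0
3  Vic    80         6   73.0
4  Tom    34        29   22.0
5  Yui    48         1    NaN
6  Vic    10        21   73.0
7  Yui    38        16    NaN
group by rep, max of cost:
rep
Jon    56
Tom    34
Vic    80
Yui    48
Name: cost, dtype: int64
reset_index():
   rep  cost
0  Jon    56
1  Tom    34
2  Vic    80
3  Yui    48
Taking the sum of column 'cost' gives 218.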